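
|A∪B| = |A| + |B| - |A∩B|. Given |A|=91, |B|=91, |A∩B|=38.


|A ∪ B| = |A| + |B| - |A ∩ B|
= 91 + 91 - 38
= 144

|A ∪ B| = 144


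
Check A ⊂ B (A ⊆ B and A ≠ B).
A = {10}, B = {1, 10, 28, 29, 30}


A ⊂ B requires: A ⊆ B AND A ≠ B.
A ⊆ B? Yes
A = B? No
A ⊂ B: Yes (A is a proper subset of B)

Yes, A ⊂ B


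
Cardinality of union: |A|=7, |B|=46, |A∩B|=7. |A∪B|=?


|A ∪ B| = |A| + |B| - |A ∩ B|
= 7 + 46 - 7
= 46

|A ∪ B| = 46


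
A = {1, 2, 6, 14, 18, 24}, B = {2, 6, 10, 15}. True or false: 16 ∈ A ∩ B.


A = {1, 2, 6, 14, 18, 24}, B = {2, 6, 10, 15}
A ∩ B = elements in both A and B
A ∩ B = {2, 6}
Checking if 16 ∈ A ∩ B
16 is not in A ∩ B → False

16 ∉ A ∩ B


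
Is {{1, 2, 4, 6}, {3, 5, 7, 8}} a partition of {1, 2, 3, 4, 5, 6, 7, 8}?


A partition requires: (1) non-empty parts, (2) pairwise disjoint, (3) union = U
Parts: {1, 2, 4, 6}, {3, 5, 7, 8}
Union of parts: {1, 2, 3, 4, 5, 6, 7, 8}
U = {1, 2, 3, 4, 5, 6, 7, 8}
All non-empty? True
Pairwise disjoint? True
Covers U? True

Yes, valid partition


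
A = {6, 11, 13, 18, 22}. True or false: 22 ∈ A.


A = {6, 11, 13, 18, 22}
Checking if 22 is in A
22 is in A → True

22 ∈ A


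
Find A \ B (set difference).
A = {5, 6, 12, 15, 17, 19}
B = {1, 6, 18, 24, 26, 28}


A \ B = elements in A but not in B
A = {5, 6, 12, 15, 17, 19}
B = {1, 6, 18, 24, 26, 28}
Remove from A any elements in B
A \ B = {5, 12, 15, 17, 19}

A \ B = {5, 12, 15, 17, 19}


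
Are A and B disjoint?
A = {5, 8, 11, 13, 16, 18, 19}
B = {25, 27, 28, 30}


Disjoint means A ∩ B = ∅.
A ∩ B = ∅
A ∩ B = ∅, so A and B are disjoint.

Yes, A and B are disjoint


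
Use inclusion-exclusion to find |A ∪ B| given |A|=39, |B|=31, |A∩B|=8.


|A ∪ B| = |A| + |B| - |A ∩ B|
= 39 + 31 - 8
= 62

|A ∪ B| = 62


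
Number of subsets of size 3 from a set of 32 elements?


C(n,k) = n! / (k!(n-k)!)
C(32,3) = 32! / (3!29!)
= 4960

C(32,3) = 4960


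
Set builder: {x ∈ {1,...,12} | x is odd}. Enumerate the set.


Checking each candidate:
Condition: odd numbers in {1,...,12}
Result = {1, 3, 5, 7, 9, 11}

{1, 3, 5, 7, 9, 11}


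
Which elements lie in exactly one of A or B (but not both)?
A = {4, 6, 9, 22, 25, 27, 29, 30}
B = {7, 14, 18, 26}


A △ B = (A \ B) ∪ (B \ A) = elements in exactly one of A or B
A \ B = {4, 6, 9, 22, 25, 27, 29, 30}
B \ A = {7, 14, 18, 26}
A △ B = {4, 6, 7, 9, 14, 18, 22, 25, 26, 27, 29, 30}

A △ B = {4, 6, 7, 9, 14, 18, 22, 25, 26, 27, 29, 30}


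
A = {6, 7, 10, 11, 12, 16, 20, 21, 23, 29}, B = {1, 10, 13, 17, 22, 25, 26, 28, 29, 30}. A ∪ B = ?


A ∪ B = all elements in A or B (or both)
A = {6, 7, 10, 11, 12, 16, 20, 21, 23, 29}
B = {1, 10, 13, 17, 22, 25, 26, 28, 29, 30}
A ∪ B = {1, 6, 7, 10, 11, 12, 13, 16, 17, 20, 21, 22, 23, 25, 26, 28, 29, 30}

A ∪ B = {1, 6, 7, 10, 11, 12, 13, 16, 17, 20, 21, 22, 23, 25, 26, 28, 29, 30}


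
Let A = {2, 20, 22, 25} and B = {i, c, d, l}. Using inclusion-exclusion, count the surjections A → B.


n = |A| = 4, k = |B| = 4. Surjections via inclusion-exclusion:
S(n,k) = Σ(-1)^i × C(k,i) × (k-i)^n, i=0 to k
i=0: (-1)^0×C(4,0)×4^4 = 256
i=1: (-1)^1×C(4,1)×3^4 = -324
i=2: (-1)^2×C(4,2)×2^4 = 96
i=3: (-1)^3×C(4,3)×1^4 = -4
i=4: (-1)^4×C(4,4)×0^4 = 0
Total = 24

Number of surjections = 24


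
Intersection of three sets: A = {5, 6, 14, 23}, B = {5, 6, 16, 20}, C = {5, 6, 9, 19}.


A ∩ B = {5, 6}
(A ∩ B) ∩ C = {5, 6}

A ∩ B ∩ C = {5, 6}


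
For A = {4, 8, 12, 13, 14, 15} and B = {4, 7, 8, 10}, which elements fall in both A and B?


A = {4, 8, 12, 13, 14, 15}
B = {4, 7, 8, 10}
Region: in both A and B
Elements: {4, 8}

Elements in both A and B: {4, 8}


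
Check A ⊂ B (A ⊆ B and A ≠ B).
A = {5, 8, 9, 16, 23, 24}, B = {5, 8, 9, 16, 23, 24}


A ⊂ B requires: A ⊆ B AND A ≠ B.
A ⊆ B? Yes
A = B? Yes
A = B, so A is not a PROPER subset.

No, A is not a proper subset of B


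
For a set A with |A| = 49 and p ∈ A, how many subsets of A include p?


Subsets of A containing p correspond to subsets of A \ {p}, which has 48 elements.
Count = 2^(n-1) = 2^48
= 281474976710656

Number of subsets containing p = 281474976710656


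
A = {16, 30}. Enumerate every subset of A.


|A| = 2, so |P(A)| = 2^2 = 4
Enumerate subsets by cardinality (0 to 2):
∅, {16}, {30}, {16, 30}

P(A) has 4 subsets: ∅, {16}, {30}, {16, 30}


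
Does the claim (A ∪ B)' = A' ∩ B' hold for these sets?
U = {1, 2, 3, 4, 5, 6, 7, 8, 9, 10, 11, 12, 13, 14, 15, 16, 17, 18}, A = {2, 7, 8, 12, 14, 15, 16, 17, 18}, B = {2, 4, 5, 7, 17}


LHS: A ∪ B = {2, 4, 5, 7, 8, 12, 14, 15, 16, 17, 18}
(A ∪ B)' = U \ (A ∪ B) = {1, 3, 6, 9, 10, 11, 13}
A' = {1, 3, 4, 5, 6, 9, 10, 11, 13}, B' = {1, 3, 6, 8, 9, 10, 11, 12, 13, 14, 15, 16, 18}
Claimed RHS: A' ∩ B' = {1, 3, 6, 9, 10, 11, 13}
Identity is VALID: LHS = RHS = {1, 3, 6, 9, 10, 11, 13} ✓

Identity is valid. (A ∪ B)' = A' ∩ B' = {1, 3, 6, 9, 10, 11, 13}


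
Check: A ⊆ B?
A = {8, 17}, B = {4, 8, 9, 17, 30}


A ⊆ B means every element of A is in B.
All elements of A are in B.
So A ⊆ B.

Yes, A ⊆ B


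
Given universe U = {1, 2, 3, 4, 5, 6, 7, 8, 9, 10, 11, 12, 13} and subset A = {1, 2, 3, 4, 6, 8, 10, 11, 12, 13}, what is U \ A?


Aᶜ = U \ A = elements in U but not in A
U = {1, 2, 3, 4, 5, 6, 7, 8, 9, 10, 11, 12, 13}
A = {1, 2, 3, 4, 6, 8, 10, 11, 12, 13}
Aᶜ = {5, 7, 9}

Aᶜ = {5, 7, 9}


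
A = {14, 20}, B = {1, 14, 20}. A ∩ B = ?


A ∩ B = elements in both A and B
A = {14, 20}
B = {1, 14, 20}
A ∩ B = {14, 20}

A ∩ B = {14, 20}


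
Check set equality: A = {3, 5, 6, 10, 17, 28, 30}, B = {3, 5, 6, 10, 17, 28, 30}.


Two sets are equal iff they have exactly the same elements.
A = {3, 5, 6, 10, 17, 28, 30}
B = {3, 5, 6, 10, 17, 28, 30}
Same elements → A = B

Yes, A = B


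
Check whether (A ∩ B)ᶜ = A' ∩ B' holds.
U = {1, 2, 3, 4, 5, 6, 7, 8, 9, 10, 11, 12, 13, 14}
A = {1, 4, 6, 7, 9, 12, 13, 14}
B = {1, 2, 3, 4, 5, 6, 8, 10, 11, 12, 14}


LHS: A ∩ B = {1, 4, 6, 12, 14}
(A ∩ B)' = U \ (A ∩ B) = {2, 3, 5, 7, 8, 9, 10, 11, 13}
A' = {2, 3, 5, 8, 10, 11}, B' = {7, 9, 13}
Claimed RHS: A' ∩ B' = ∅
Identity is INVALID: LHS = {2, 3, 5, 7, 8, 9, 10, 11, 13} but the RHS claimed here equals ∅. The correct form is (A ∩ B)' = A' ∪ B'.

Identity is invalid: (A ∩ B)' = {2, 3, 5, 7, 8, 9, 10, 11, 13} but A' ∩ B' = ∅. The correct De Morgan law is (A ∩ B)' = A' ∪ B'.


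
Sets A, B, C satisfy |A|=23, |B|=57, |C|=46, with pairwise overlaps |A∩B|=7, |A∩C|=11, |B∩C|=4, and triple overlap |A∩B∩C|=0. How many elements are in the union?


|A∪B∪C| = |A|+|B|+|C| - |A∩B|-|A∩C|-|B∩C| + |A∩B∩C|
= 23+57+46 - 7-11-4 + 0
= 126 - 22 + 0
= 104

|A ∪ B ∪ C| = 104


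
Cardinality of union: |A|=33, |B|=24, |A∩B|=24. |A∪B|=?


|A ∪ B| = |A| + |B| - |A ∩ B|
= 33 + 24 - 24
= 33

|A ∪ B| = 33


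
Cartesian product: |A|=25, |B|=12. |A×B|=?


|A × B| = |A| × |B|
= 25 × 12
= 300

|A × B| = 300


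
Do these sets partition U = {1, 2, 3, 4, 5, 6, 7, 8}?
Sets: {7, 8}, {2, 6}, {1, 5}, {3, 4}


A partition requires: (1) non-empty parts, (2) pairwise disjoint, (3) union = U
Parts: {7, 8}, {2, 6}, {1, 5}, {3, 4}
Union of parts: {1, 2, 3, 4, 5, 6, 7, 8}
U = {1, 2, 3, 4, 5, 6, 7, 8}
All non-empty? True
Pairwise disjoint? True
Covers U? True

Yes, valid partition


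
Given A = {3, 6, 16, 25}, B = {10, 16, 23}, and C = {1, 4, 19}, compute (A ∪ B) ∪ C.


A ∪ B = {3, 6, 10, 16, 23, 25}
(A ∪ B) ∪ C = {1, 3, 4, 6, 10, 16, 19, 23, 25}

A ∪ B ∪ C = {1, 3, 4, 6, 10, 16, 19, 23, 25}


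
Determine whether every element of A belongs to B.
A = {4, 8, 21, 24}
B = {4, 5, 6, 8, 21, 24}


A ⊆ B means every element of A is in B.
All elements of A are in B.
So A ⊆ B.

Yes, A ⊆ B


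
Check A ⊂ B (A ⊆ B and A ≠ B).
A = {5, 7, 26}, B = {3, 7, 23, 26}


A ⊂ B requires: A ⊆ B AND A ≠ B.
A ⊆ B? No
A ⊄ B, so A is not a proper subset.

No, A is not a proper subset of B


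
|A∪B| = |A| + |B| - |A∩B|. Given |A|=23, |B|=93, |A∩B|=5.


|A ∪ B| = |A| + |B| - |A ∩ B|
= 23 + 93 - 5
= 111

|A ∪ B| = 111


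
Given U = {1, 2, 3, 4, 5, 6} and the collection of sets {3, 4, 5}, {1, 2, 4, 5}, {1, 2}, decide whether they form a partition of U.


A partition requires: (1) non-empty parts, (2) pairwise disjoint, (3) union = U
Parts: {3, 4, 5}, {1, 2, 4, 5}, {1, 2}
Union of parts: {1, 2, 3, 4, 5}
U = {1, 2, 3, 4, 5, 6}
All non-empty? True
Pairwise disjoint? False
Covers U? False

No, not a valid partition


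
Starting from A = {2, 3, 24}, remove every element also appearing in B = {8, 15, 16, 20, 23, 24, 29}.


A \ B = elements in A but not in B
A = {2, 3, 24}
B = {8, 15, 16, 20, 23, 24, 29}
Remove from A any elements in B
A \ B = {2, 3}

A \ B = {2, 3}


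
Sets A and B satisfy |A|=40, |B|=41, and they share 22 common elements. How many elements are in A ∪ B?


|A ∪ B| = |A| + |B| - |A ∩ B|
= 40 + 41 - 22
= 59

|A ∪ B| = 59


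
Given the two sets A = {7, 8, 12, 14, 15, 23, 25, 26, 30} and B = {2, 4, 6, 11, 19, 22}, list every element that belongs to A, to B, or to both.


A ∪ B = all elements in A or B (or both)
A = {7, 8, 12, 14, 15, 23, 25, 26, 30}
B = {2, 4, 6, 11, 19, 22}
A ∪ B = {2, 4, 6, 7, 8, 11, 12, 14, 15, 19, 22, 23, 25, 26, 30}

A ∪ B = {2, 4, 6, 7, 8, 11, 12, 14, 15, 19, 22, 23, 25, 26, 30}


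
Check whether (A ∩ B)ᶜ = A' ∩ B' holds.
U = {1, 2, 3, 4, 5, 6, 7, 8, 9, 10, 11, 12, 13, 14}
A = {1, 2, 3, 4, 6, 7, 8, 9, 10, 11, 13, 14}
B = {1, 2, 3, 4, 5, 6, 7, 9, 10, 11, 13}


LHS: A ∩ B = {1, 2, 3, 4, 6, 7, 9, 10, 11, 13}
(A ∩ B)' = U \ (A ∩ B) = {5, 8, 12, 14}
A' = {5, 12}, B' = {8, 12, 14}
Claimed RHS: A' ∩ B' = {12}
Identity is INVALID: LHS = {5, 8, 12, 14} but the RHS claimed here equals {12}. The correct form is (A ∩ B)' = A' ∪ B'.

Identity is invalid: (A ∩ B)' = {5, 8, 12, 14} but A' ∩ B' = {12}. The correct De Morgan law is (A ∩ B)' = A' ∪ B'.


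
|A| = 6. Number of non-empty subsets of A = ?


Total subsets = 2^n = 2^6 = 64
Non-empty subsets exclude the empty set: 2^n - 1
= 64 - 1
= 63

Number of non-empty subsets = 63


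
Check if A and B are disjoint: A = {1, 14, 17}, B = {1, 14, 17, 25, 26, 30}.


Disjoint means A ∩ B = ∅.
A ∩ B = {1, 14, 17}
A ∩ B ≠ ∅, so A and B are NOT disjoint.

No, A and B are not disjoint (A ∩ B = {1, 14, 17})


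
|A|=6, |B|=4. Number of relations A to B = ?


A relation from A to B is any subset of A × B.
|A × B| = 6 × 4 = 24
# relations = 2^|A × B| = 2^24 = 16777216

Number of relations = 16777216


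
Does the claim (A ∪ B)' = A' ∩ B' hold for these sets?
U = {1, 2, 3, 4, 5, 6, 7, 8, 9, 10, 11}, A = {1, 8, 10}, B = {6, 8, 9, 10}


LHS: A ∪ B = {1, 6, 8, 9, 10}
(A ∪ B)' = U \ (A ∪ B) = {2, 3, 4, 5, 7, 11}
A' = {2, 3, 4, 5, 6, 7, 9, 11}, B' = {1, 2, 3, 4, 5, 7, 11}
Claimed RHS: A' ∩ B' = {2, 3, 4, 5, 7, 11}
Identity is VALID: LHS = RHS = {2, 3, 4, 5, 7, 11} ✓

Identity is valid. (A ∪ B)' = A' ∩ B' = {2, 3, 4, 5, 7, 11}


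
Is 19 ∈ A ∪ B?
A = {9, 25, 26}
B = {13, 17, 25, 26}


A = {9, 25, 26}, B = {13, 17, 25, 26}
A ∪ B = all elements in A or B
A ∪ B = {9, 13, 17, 25, 26}
Checking if 19 ∈ A ∪ B
19 is not in A ∪ B → False

19 ∉ A ∪ B


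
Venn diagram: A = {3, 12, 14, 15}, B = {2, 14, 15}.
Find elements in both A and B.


A = {3, 12, 14, 15}
B = {2, 14, 15}
Region: in both A and B
Elements: {14, 15}

Elements in both A and B: {14, 15}


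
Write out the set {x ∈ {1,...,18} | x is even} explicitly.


Checking each candidate:
Condition: even numbers in {1,...,18}
Result = {2, 4, 6, 8, 10, 12, 14, 16, 18}

{2, 4, 6, 8, 10, 12, 14, 16, 18}


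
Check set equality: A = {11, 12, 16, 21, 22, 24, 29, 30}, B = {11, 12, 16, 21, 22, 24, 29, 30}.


Two sets are equal iff they have exactly the same elements.
A = {11, 12, 16, 21, 22, 24, 29, 30}
B = {11, 12, 16, 21, 22, 24, 29, 30}
Same elements → A = B

Yes, A = B


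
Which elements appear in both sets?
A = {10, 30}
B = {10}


A ∩ B = elements in both A and B
A = {10, 30}
B = {10}
A ∩ B = {10}

A ∩ B = {10}


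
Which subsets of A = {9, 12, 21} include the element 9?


A subset of A contains 9 iff the remaining 2 elements form any subset of A \ {9}.
Count: 2^(n-1) = 2^2 = 4
Subsets containing 9: {9}, {9, 12}, {9, 21}, {9, 12, 21}

Subsets containing 9 (4 total): {9}, {9, 12}, {9, 21}, {9, 12, 21}


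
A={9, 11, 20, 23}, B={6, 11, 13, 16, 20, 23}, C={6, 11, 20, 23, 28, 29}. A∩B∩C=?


A ∩ B = {11, 20, 23}
(A ∩ B) ∩ C = {11, 20, 23}

A ∩ B ∩ C = {11, 20, 23}


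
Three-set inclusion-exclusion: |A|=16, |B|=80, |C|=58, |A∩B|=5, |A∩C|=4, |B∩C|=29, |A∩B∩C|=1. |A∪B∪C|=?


|A∪B∪C| = |A|+|B|+|C| - |A∩B|-|A∩C|-|B∩C| + |A∩B∩C|
= 16+80+58 - 5-4-29 + 1
= 154 - 38 + 1
= 117

|A ∪ B ∪ C| = 117


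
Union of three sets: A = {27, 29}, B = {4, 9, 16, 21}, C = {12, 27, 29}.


A ∪ B = {4, 9, 16, 21, 27, 29}
(A ∪ B) ∪ C = {4, 9, 12, 16, 21, 27, 29}

A ∪ B ∪ C = {4, 9, 12, 16, 21, 27, 29}


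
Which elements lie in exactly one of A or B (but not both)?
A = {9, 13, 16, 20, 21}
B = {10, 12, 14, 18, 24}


A △ B = (A \ B) ∪ (B \ A) = elements in exactly one of A or B
A \ B = {9, 13, 16, 20, 21}
B \ A = {10, 12, 14, 18, 24}
A △ B = {9, 10, 12, 13, 14, 16, 18, 20, 21, 24}

A △ B = {9, 10, 12, 13, 14, 16, 18, 20, 21, 24}


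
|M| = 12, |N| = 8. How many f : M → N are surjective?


n = |M| = 12, k = |N| = 8. Surjections via inclusion-exclusion:
S(n,k) = Σ(-1)^i × C(k,i) × (k-i)^n, i=0 to k
i=0: (-1)^0×C(8,0)×8^12 = 68719476736
i=1: (-1)^1×C(8,1)×7^12 = -110730297608
i=2: (-1)^2×C(8,2)×6^12 = 60949905408
i=3: (-1)^3×C(8,3)×5^12 = -13671875000
i=4: (-1)^4×C(8,4)×4^12 = 1174405120
i=5: (-1)^5×C(8,5)×3^12 = -29760696
i=6: (-1)^6×C(8,6)×2^12 = 114688
i=7: (-1)^7×C(8,7)×1^12 = -8
i=8: (-1)^8×C(8,8)×0^12 = 0
Total = 6411968640

Number of surjections = 6411968640


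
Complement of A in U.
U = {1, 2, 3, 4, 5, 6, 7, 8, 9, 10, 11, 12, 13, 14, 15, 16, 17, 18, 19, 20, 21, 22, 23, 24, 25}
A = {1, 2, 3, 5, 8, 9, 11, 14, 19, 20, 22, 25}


Aᶜ = U \ A = elements in U but not in A
U = {1, 2, 3, 4, 5, 6, 7, 8, 9, 10, 11, 12, 13, 14, 15, 16, 17, 18, 19, 20, 21, 22, 23, 24, 25}
A = {1, 2, 3, 5, 8, 9, 11, 14, 19, 20, 22, 25}
Aᶜ = {4, 6, 7, 10, 12, 13, 15, 16, 17, 18, 21, 23, 24}

Aᶜ = {4, 6, 7, 10, 12, 13, 15, 16, 17, 18, 21, 23, 24}


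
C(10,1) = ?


C(n,k) = n! / (k!(n-k)!)
C(10,1) = 10! / (1!9!)
= 10

C(10,1) = 10


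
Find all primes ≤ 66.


Checking each candidate:
Condition: primes ≤ 66
Result = {2, 3, 5, 7, 11, 13, 17, 19, 23, 29, 31, 37, 41, 43, 47, 53, 59, 61}

{2, 3, 5, 7, 11, 13, 17, 19, 23, 29, 31, 37, 41, 43, 47, 53, 59, 61}


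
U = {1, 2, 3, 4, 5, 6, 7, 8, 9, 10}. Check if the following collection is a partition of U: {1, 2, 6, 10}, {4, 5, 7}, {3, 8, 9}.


A partition requires: (1) non-empty parts, (2) pairwise disjoint, (3) union = U
Parts: {1, 2, 6, 10}, {4, 5, 7}, {3, 8, 9}
Union of parts: {1, 2, 3, 4, 5, 6, 7, 8, 9, 10}
U = {1, 2, 3, 4, 5, 6, 7, 8, 9, 10}
All non-empty? True
Pairwise disjoint? True
Covers U? True

Yes, valid partition


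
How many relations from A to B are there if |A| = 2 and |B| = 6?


A relation from A to B is any subset of A × B.
|A × B| = 2 × 6 = 12
# relations = 2^|A × B| = 2^12 = 4096

Number of relations = 4096


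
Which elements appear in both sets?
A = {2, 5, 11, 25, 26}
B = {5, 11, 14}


A ∩ B = elements in both A and B
A = {2, 5, 11, 25, 26}
B = {5, 11, 14}
A ∩ B = {5, 11}

A ∩ B = {5, 11}


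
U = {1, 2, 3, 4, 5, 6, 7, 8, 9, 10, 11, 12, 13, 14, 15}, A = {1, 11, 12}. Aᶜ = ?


Aᶜ = U \ A = elements in U but not in A
U = {1, 2, 3, 4, 5, 6, 7, 8, 9, 10, 11, 12, 13, 14, 15}
A = {1, 11, 12}
Aᶜ = {2, 3, 4, 5, 6, 7, 8, 9, 10, 13, 14, 15}

Aᶜ = {2, 3, 4, 5, 6, 7, 8, 9, 10, 13, 14, 15}


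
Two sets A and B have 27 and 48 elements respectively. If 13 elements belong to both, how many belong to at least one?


|A ∪ B| = |A| + |B| - |A ∩ B|
= 27 + 48 - 13
= 62

|A ∪ B| = 62


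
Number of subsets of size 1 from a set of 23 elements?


C(n,k) = n! / (k!(n-k)!)
C(23,1) = 23! / (1!22!)
= 23

C(23,1) = 23


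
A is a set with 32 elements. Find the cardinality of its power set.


Number of subsets = 2^n
= 2^32
= 4294967296

|P(A)| = 4294967296


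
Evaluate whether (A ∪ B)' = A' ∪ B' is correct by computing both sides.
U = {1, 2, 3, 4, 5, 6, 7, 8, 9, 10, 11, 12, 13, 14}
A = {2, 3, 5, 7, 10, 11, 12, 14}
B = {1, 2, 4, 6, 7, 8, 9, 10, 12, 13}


LHS: A ∪ B = {1, 2, 3, 4, 5, 6, 7, 8, 9, 10, 11, 12, 13, 14}
(A ∪ B)' = U \ (A ∪ B) = ∅
A' = {1, 4, 6, 8, 9, 13}, B' = {3, 5, 11, 14}
Claimed RHS: A' ∪ B' = {1, 3, 4, 5, 6, 8, 9, 11, 13, 14}
Identity is INVALID: LHS = ∅ but the RHS claimed here equals {1, 3, 4, 5, 6, 8, 9, 11, 13, 14}. The correct form is (A ∪ B)' = A' ∩ B'.

Identity is invalid: (A ∪ B)' = ∅ but A' ∪ B' = {1, 3, 4, 5, 6, 8, 9, 11, 13, 14}. The correct De Morgan law is (A ∪ B)' = A' ∩ B'.


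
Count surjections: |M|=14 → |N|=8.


n = |M| = 14, k = |N| = 8. Surjections via inclusion-exclusion:
S(n,k) = Σ(-1)^i × C(k,i) × (k-i)^n, i=0 to k
i=0: (-1)^0×C(8,0)×8^14 = 4398046511104
i=1: (-1)^1×C(8,1)×7^14 = -5425784582792
i=2: (-1)^2×C(8,2)×6^14 = 2194196594688
i=3: (-1)^3×C(8,3)×5^14 = -341796875000
i=4: (-1)^4×C(8,4)×4^14 = 18790481920
i=5: (-1)^5×C(8,5)×3^14 = -267846264
i=6: (-1)^6×C(8,6)×2^14 = 458752
i=7: (-1)^7×C(8,7)×1^14 = -8
i=8: (-1)^8×C(8,8)×0^14 = 0
Total = 843184742400

Number of surjections = 843184742400


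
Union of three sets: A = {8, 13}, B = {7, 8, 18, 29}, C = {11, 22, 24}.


A ∪ B = {7, 8, 13, 18, 29}
(A ∪ B) ∪ C = {7, 8, 11, 13, 18, 22, 24, 29}

A ∪ B ∪ C = {7, 8, 11, 13, 18, 22, 24, 29}


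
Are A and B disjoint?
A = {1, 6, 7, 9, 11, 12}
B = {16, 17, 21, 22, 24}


Disjoint means A ∩ B = ∅.
A ∩ B = ∅
A ∩ B = ∅, so A and B are disjoint.

Yes, A and B are disjoint


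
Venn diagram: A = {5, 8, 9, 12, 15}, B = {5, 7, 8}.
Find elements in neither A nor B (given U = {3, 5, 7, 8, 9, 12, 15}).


A = {5, 8, 9, 12, 15}
B = {5, 7, 8}
Region: in neither A nor B (given U = {3, 5, 7, 8, 9, 12, 15})
Elements: {3}

Elements in neither A nor B (given U = {3, 5, 7, 8, 9, 12, 15}): {3}


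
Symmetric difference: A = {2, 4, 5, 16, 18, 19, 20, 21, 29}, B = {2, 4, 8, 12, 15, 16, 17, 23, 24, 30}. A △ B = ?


A △ B = (A \ B) ∪ (B \ A) = elements in exactly one of A or B
A \ B = {5, 18, 19, 20, 21, 29}
B \ A = {8, 12, 15, 17, 23, 24, 30}
A △ B = {5, 8, 12, 15, 17, 18, 19, 20, 21, 23, 24, 29, 30}

A △ B = {5, 8, 12, 15, 17, 18, 19, 20, 21, 23, 24, 29, 30}


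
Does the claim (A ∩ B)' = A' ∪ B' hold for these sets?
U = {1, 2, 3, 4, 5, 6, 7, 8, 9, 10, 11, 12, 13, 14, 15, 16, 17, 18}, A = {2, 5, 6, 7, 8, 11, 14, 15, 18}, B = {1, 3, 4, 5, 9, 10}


LHS: A ∩ B = {5}
(A ∩ B)' = U \ (A ∩ B) = {1, 2, 3, 4, 6, 7, 8, 9, 10, 11, 12, 13, 14, 15, 16, 17, 18}
A' = {1, 3, 4, 9, 10, 12, 13, 16, 17}, B' = {2, 6, 7, 8, 11, 12, 13, 14, 15, 16, 17, 18}
Claimed RHS: A' ∪ B' = {1, 2, 3, 4, 6, 7, 8, 9, 10, 11, 12, 13, 14, 15, 16, 17, 18}
Identity is VALID: LHS = RHS = {1, 2, 3, 4, 6, 7, 8, 9, 10, 11, 12, 13, 14, 15, 16, 17, 18} ✓

Identity is valid. (A ∩ B)' = A' ∪ B' = {1, 2, 3, 4, 6, 7, 8, 9, 10, 11, 12, 13, 14, 15, 16, 17, 18}


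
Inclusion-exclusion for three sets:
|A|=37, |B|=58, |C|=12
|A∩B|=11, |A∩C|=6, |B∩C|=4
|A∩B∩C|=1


|A∪B∪C| = |A|+|B|+|C| - |A∩B|-|A∩C|-|B∩C| + |A∩B∩C|
= 37+58+12 - 11-6-4 + 1
= 107 - 21 + 1
= 87

|A ∪ B ∪ C| = 87


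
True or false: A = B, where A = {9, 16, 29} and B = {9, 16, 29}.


Two sets are equal iff they have exactly the same elements.
A = {9, 16, 29}
B = {9, 16, 29}
Same elements → A = B

Yes, A = B


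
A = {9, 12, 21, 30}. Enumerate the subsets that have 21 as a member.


A subset of A contains 21 iff the remaining 3 elements form any subset of A \ {21}.
Count: 2^(n-1) = 2^3 = 8
Subsets containing 21: {21}, {9, 21}, {12, 21}, {21, 30}, {9, 12, 21}, {9, 21, 30}, {12, 21, 30}, {9, 12, 21, 30}

Subsets containing 21 (8 total): {21}, {9, 21}, {12, 21}, {21, 30}, {9, 12, 21}, {9, 21, 30}, {12, 21, 30}, {9, 12, 21, 30}


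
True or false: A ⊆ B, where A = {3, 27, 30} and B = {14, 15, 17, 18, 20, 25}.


A ⊆ B means every element of A is in B.
Elements in A not in B: {3, 27, 30}
So A ⊄ B.

No, A ⊄ B


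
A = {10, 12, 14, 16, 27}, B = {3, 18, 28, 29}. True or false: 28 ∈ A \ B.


A = {10, 12, 14, 16, 27}, B = {3, 18, 28, 29}
A \ B = elements in A but not in B
A \ B = {10, 12, 14, 16, 27}
Checking if 28 ∈ A \ B
28 is not in A \ B → False

28 ∉ A \ B


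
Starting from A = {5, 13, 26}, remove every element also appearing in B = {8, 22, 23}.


A \ B = elements in A but not in B
A = {5, 13, 26}
B = {8, 22, 23}
Remove from A any elements in B
A \ B = {5, 13, 26}

A \ B = {5, 13, 26}


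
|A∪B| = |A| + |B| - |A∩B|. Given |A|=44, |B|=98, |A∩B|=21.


|A ∪ B| = |A| + |B| - |A ∩ B|
= 44 + 98 - 21
= 121

|A ∪ B| = 121


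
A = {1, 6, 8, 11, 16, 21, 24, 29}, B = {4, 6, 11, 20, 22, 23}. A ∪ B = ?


A ∪ B = all elements in A or B (or both)
A = {1, 6, 8, 11, 16, 21, 24, 29}
B = {4, 6, 11, 20, 22, 23}
A ∪ B = {1, 4, 6, 8, 11, 16, 20, 21, 22, 23, 24, 29}

A ∪ B = {1, 4, 6, 8, 11, 16, 20, 21, 22, 23, 24, 29}


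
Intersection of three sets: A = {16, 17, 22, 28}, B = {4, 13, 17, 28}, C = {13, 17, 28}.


A ∩ B = {17, 28}
(A ∩ B) ∩ C = {17, 28}

A ∩ B ∩ C = {17, 28}


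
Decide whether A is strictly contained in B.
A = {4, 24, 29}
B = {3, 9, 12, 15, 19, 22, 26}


A ⊂ B requires: A ⊆ B AND A ≠ B.
A ⊆ B? No
A ⊄ B, so A is not a proper subset.

No, A is not a proper subset of B


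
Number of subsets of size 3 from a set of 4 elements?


C(n,k) = n! / (k!(n-k)!)
C(4,3) = 4! / (3!1!)
= 4

C(4,3) = 4


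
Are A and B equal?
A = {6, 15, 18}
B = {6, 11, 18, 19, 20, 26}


Two sets are equal iff they have exactly the same elements.
A = {6, 15, 18}
B = {6, 11, 18, 19, 20, 26}
Differences: {11, 15, 19, 20, 26}
A ≠ B

No, A ≠ B


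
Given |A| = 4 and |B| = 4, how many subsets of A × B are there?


A relation from A to B is any subset of A × B.
|A × B| = 4 × 4 = 16
# relations = 2^|A × B| = 2^16 = 65536

Number of relations = 65536


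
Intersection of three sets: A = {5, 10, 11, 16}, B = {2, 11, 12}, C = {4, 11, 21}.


A ∩ B = {11}
(A ∩ B) ∩ C = {11}

A ∩ B ∩ C = {11}


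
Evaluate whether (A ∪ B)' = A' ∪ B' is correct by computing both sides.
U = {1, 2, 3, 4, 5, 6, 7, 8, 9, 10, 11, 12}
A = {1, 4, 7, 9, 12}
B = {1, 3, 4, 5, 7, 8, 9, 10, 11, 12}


LHS: A ∪ B = {1, 3, 4, 5, 7, 8, 9, 10, 11, 12}
(A ∪ B)' = U \ (A ∪ B) = {2, 6}
A' = {2, 3, 5, 6, 8, 10, 11}, B' = {2, 6}
Claimed RHS: A' ∪ B' = {2, 3, 5, 6, 8, 10, 11}
Identity is INVALID: LHS = {2, 6} but the RHS claimed here equals {2, 3, 5, 6, 8, 10, 11}. The correct form is (A ∪ B)' = A' ∩ B'.

Identity is invalid: (A ∪ B)' = {2, 6} but A' ∪ B' = {2, 3, 5, 6, 8, 10, 11}. The correct De Morgan law is (A ∪ B)' = A' ∩ B'.


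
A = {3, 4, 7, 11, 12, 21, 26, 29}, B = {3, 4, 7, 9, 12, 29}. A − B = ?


A \ B = elements in A but not in B
A = {3, 4, 7, 11, 12, 21, 26, 29}
B = {3, 4, 7, 9, 12, 29}
Remove from A any elements in B
A \ B = {11, 21, 26}

A \ B = {11, 21, 26}


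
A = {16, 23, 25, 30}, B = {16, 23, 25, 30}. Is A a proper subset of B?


A ⊂ B requires: A ⊆ B AND A ≠ B.
A ⊆ B? Yes
A = B? Yes
A = B, so A is not a PROPER subset.

No, A is not a proper subset of B


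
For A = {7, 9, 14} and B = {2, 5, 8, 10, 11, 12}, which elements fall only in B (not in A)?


A = {7, 9, 14}
B = {2, 5, 8, 10, 11, 12}
Region: only in B (not in A)
Elements: {2, 5, 8, 10, 11, 12}

Elements only in B (not in A): {2, 5, 8, 10, 11, 12}


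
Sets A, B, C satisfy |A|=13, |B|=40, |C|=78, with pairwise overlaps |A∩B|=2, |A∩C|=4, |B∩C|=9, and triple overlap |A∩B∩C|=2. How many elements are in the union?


|A∪B∪C| = |A|+|B|+|C| - |A∩B|-|A∩C|-|B∩C| + |A∩B∩C|
= 13+40+78 - 2-4-9 + 2
= 131 - 15 + 2
= 118

|A ∪ B ∪ C| = 118


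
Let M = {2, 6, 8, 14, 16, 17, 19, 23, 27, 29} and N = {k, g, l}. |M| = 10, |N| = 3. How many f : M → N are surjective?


n = |M| = 10, k = |N| = 3. Surjections via inclusion-exclusion:
S(n,k) = Σ(-1)^i × C(k,i) × (k-i)^n, i=0 to k
i=0: (-1)^0×C(3,0)×3^10 = 59049
i=1: (-1)^1×C(3,1)×2^10 = -3072
i=2: (-1)^2×C(3,2)×1^10 = 3
i=3: (-1)^3×C(3,3)×0^10 = 0
Total = 55980

Number of surjections = 55980


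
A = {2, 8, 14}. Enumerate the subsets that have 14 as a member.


A subset of A contains 14 iff the remaining 2 elements form any subset of A \ {14}.
Count: 2^(n-1) = 2^2 = 4
Subsets containing 14: {14}, {2, 14}, {8, 14}, {2, 8, 14}

Subsets containing 14 (4 total): {14}, {2, 14}, {8, 14}, {2, 8, 14}


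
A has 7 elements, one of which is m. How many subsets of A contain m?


Subsets of A containing m correspond to subsets of A \ {m}, which has 6 elements.
Count = 2^(n-1) = 2^6
= 64

Number of subsets containing m = 64


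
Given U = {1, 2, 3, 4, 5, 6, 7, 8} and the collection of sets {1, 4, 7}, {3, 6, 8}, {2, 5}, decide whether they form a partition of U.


A partition requires: (1) non-empty parts, (2) pairwise disjoint, (3) union = U
Parts: {1, 4, 7}, {3, 6, 8}, {2, 5}
Union of parts: {1, 2, 3, 4, 5, 6, 7, 8}
U = {1, 2, 3, 4, 5, 6, 7, 8}
All non-empty? True
Pairwise disjoint? True
Covers U? True

Yes, valid partition


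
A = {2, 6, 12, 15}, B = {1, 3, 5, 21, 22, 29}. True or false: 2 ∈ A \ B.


A = {2, 6, 12, 15}, B = {1, 3, 5, 21, 22, 29}
A \ B = elements in A but not in B
A \ B = {2, 6, 12, 15}
Checking if 2 ∈ A \ B
2 is in A \ B → True

2 ∈ A \ B


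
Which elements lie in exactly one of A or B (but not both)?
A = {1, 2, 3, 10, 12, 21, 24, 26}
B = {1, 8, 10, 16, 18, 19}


A △ B = (A \ B) ∪ (B \ A) = elements in exactly one of A or B
A \ B = {2, 3, 12, 21, 24, 26}
B \ A = {8, 16, 18, 19}
A △ B = {2, 3, 8, 12, 16, 18, 19, 21, 24, 26}

A △ B = {2, 3, 8, 12, 16, 18, 19, 21, 24, 26}


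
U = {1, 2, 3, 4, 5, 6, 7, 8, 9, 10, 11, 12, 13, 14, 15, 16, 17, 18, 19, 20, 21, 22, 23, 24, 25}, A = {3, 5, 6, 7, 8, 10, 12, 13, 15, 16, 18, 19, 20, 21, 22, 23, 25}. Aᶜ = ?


Aᶜ = U \ A = elements in U but not in A
U = {1, 2, 3, 4, 5, 6, 7, 8, 9, 10, 11, 12, 13, 14, 15, 16, 17, 18, 19, 20, 21, 22, 23, 24, 25}
A = {3, 5, 6, 7, 8, 10, 12, 13, 15, 16, 18, 19, 20, 21, 22, 23, 25}
Aᶜ = {1, 2, 4, 9, 11, 14, 17, 24}

Aᶜ = {1, 2, 4, 9, 11, 14, 17, 24}


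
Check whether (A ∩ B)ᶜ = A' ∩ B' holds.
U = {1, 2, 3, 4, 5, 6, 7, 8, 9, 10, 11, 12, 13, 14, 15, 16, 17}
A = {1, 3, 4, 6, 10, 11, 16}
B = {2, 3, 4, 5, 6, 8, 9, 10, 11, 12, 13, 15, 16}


LHS: A ∩ B = {3, 4, 6, 10, 11, 16}
(A ∩ B)' = U \ (A ∩ B) = {1, 2, 5, 7, 8, 9, 12, 13, 14, 15, 17}
A' = {2, 5, 7, 8, 9, 12, 13, 14, 15, 17}, B' = {1, 7, 14, 17}
Claimed RHS: A' ∩ B' = {7, 14, 17}
Identity is INVALID: LHS = {1, 2, 5, 7, 8, 9, 12, 13, 14, 15, 17} but the RHS claimed here equals {7, 14, 17}. The correct form is (A ∩ B)' = A' ∪ B'.

Identity is invalid: (A ∩ B)' = {1, 2, 5, 7, 8, 9, 12, 13, 14, 15, 17} but A' ∩ B' = {7, 14, 17}. The correct De Morgan law is (A ∩ B)' = A' ∪ B'.


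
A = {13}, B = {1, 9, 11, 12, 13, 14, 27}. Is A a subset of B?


A ⊆ B means every element of A is in B.
All elements of A are in B.
So A ⊆ B.

Yes, A ⊆ B


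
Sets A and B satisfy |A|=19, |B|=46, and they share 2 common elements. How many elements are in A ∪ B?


|A ∪ B| = |A| + |B| - |A ∩ B|
= 19 + 46 - 2
= 63

|A ∪ B| = 63


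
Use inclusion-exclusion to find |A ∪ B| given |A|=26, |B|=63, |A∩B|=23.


|A ∪ B| = |A| + |B| - |A ∩ B|
= 26 + 63 - 23
= 66

|A ∪ B| = 66


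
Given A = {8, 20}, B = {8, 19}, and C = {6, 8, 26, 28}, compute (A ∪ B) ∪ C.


A ∪ B = {8, 19, 20}
(A ∪ B) ∪ C = {6, 8, 19, 20, 26, 28}

A ∪ B ∪ C = {6, 8, 19, 20, 26, 28}


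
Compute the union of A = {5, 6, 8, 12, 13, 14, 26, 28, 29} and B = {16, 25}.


A ∪ B = all elements in A or B (or both)
A = {5, 6, 8, 12, 13, 14, 26, 28, 29}
B = {16, 25}
A ∪ B = {5, 6, 8, 12, 13, 14, 16, 25, 26, 28, 29}

A ∪ B = {5, 6, 8, 12, 13, 14, 16, 25, 26, 28, 29}


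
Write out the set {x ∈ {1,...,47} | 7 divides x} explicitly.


Checking each candidate:
Condition: multiples of 7 in {1,...,47}
Result = {7, 14, 21, 28, 35, 42}

{7, 14, 21, 28, 35, 42}


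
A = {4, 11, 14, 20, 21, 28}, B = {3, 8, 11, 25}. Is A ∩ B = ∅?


Disjoint means A ∩ B = ∅.
A ∩ B = {11}
A ∩ B ≠ ∅, so A and B are NOT disjoint.

No, A and B are not disjoint (A ∩ B = {11})


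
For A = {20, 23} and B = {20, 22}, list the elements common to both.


A ∩ B = elements in both A and B
A = {20, 23}
B = {20, 22}
A ∩ B = {20}

A ∩ B = {20}


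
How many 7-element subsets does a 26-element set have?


C(n,k) = n! / (k!(n-k)!)
C(26,7) = 26! / (7!19!)
= 657800

C(26,7) = 657800


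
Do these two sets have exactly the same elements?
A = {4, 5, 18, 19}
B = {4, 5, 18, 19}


Two sets are equal iff they have exactly the same elements.
A = {4, 5, 18, 19}
B = {4, 5, 18, 19}
Same elements → A = B

Yes, A = B


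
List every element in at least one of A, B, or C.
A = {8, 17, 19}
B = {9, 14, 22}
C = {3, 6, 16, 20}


A ∪ B = {8, 9, 14, 17, 19, 22}
(A ∪ B) ∪ C = {3, 6, 8, 9, 14, 16, 17, 19, 20, 22}

A ∪ B ∪ C = {3, 6, 8, 9, 14, 16, 17, 19, 20, 22}


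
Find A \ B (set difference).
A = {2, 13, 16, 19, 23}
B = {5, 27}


A \ B = elements in A but not in B
A = {2, 13, 16, 19, 23}
B = {5, 27}
Remove from A any elements in B
A \ B = {2, 13, 16, 19, 23}

A \ B = {2, 13, 16, 19, 23}


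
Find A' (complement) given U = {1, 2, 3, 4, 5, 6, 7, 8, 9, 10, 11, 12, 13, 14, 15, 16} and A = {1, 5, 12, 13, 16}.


Aᶜ = U \ A = elements in U but not in A
U = {1, 2, 3, 4, 5, 6, 7, 8, 9, 10, 11, 12, 13, 14, 15, 16}
A = {1, 5, 12, 13, 16}
Aᶜ = {2, 3, 4, 6, 7, 8, 9, 10, 11, 14, 15}

Aᶜ = {2, 3, 4, 6, 7, 8, 9, 10, 11, 14, 15}


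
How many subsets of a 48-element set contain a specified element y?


Subsets of A containing y correspond to subsets of A \ {y}, which has 47 elements.
Count = 2^(n-1) = 2^47
= 140737488355328

Number of subsets containing y = 140737488355328


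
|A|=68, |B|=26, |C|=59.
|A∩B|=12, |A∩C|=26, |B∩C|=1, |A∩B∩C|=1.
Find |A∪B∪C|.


|A∪B∪C| = |A|+|B|+|C| - |A∩B|-|A∩C|-|B∩C| + |A∩B∩C|
= 68+26+59 - 12-26-1 + 1
= 153 - 39 + 1
= 115

|A ∪ B ∪ C| = 115


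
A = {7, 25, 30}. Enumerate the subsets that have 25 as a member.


A subset of A contains 25 iff the remaining 2 elements form any subset of A \ {25}.
Count: 2^(n-1) = 2^2 = 4
Subsets containing 25: {25}, {7, 25}, {25, 30}, {7, 25, 30}

Subsets containing 25 (4 total): {25}, {7, 25}, {25, 30}, {7, 25, 30}


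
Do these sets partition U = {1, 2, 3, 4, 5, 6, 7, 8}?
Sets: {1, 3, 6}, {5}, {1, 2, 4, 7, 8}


A partition requires: (1) non-empty parts, (2) pairwise disjoint, (3) union = U
Parts: {1, 3, 6}, {5}, {1, 2, 4, 7, 8}
Union of parts: {1, 2, 3, 4, 5, 6, 7, 8}
U = {1, 2, 3, 4, 5, 6, 7, 8}
All non-empty? True
Pairwise disjoint? False
Covers U? True

No, not a valid partition


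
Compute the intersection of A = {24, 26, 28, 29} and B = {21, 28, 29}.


A ∩ B = elements in both A and B
A = {24, 26, 28, 29}
B = {21, 28, 29}
A ∩ B = {28, 29}

A ∩ B = {28, 29}


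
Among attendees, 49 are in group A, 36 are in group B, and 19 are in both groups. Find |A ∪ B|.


|A ∪ B| = |A| + |B| - |A ∩ B|
= 49 + 36 - 19
= 66

|A ∪ B| = 66


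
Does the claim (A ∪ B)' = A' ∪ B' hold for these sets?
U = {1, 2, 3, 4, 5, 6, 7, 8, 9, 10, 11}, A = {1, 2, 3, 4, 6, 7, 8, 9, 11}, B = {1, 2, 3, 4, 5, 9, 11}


LHS: A ∪ B = {1, 2, 3, 4, 5, 6, 7, 8, 9, 11}
(A ∪ B)' = U \ (A ∪ B) = {10}
A' = {5, 10}, B' = {6, 7, 8, 10}
Claimed RHS: A' ∪ B' = {5, 6, 7, 8, 10}
Identity is INVALID: LHS = {10} but the RHS claimed here equals {5, 6, 7, 8, 10}. The correct form is (A ∪ B)' = A' ∩ B'.

Identity is invalid: (A ∪ B)' = {10} but A' ∪ B' = {5, 6, 7, 8, 10}. The correct De Morgan law is (A ∪ B)' = A' ∩ B'.


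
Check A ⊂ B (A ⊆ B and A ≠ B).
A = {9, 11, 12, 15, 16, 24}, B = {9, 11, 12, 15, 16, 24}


A ⊂ B requires: A ⊆ B AND A ≠ B.
A ⊆ B? Yes
A = B? Yes
A = B, so A is not a PROPER subset.

No, A is not a proper subset of B


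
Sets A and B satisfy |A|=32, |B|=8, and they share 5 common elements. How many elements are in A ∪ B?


|A ∪ B| = |A| + |B| - |A ∩ B|
= 32 + 8 - 5
= 35

|A ∪ B| = 35


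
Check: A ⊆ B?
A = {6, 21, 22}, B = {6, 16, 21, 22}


A ⊆ B means every element of A is in B.
All elements of A are in B.
So A ⊆ B.

Yes, A ⊆ B


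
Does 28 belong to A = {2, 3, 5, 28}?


A = {2, 3, 5, 28}
Checking if 28 is in A
28 is in A → True

28 ∈ A


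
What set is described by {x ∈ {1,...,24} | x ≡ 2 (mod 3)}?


Checking each candidate:
Condition: x in {1,...,24} with x ≡ 2 (mod 3)
Result = {2, 5, 8, 11, 14, 17, 20, 23}

{2, 5, 8, 11, 14, 17, 20, 23}


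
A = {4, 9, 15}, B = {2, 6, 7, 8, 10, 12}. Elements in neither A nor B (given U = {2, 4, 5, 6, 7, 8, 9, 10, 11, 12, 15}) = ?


A = {4, 9, 15}
B = {2, 6, 7, 8, 10, 12}
Region: in neither A nor B (given U = {2, 4, 5, 6, 7, 8, 9, 10, 11, 12, 15})
Elements: {5, 11}

Elements in neither A nor B (given U = {2, 4, 5, 6, 7, 8, 9, 10, 11, 12, 15}): {5, 11}


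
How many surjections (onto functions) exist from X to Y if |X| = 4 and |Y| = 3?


n = |X| = 4, k = |Y| = 3. Surjections via inclusion-exclusion:
S(n,k) = Σ(-1)^i × C(k,i) × (k-i)^n, i=0 to k
i=0: (-1)^0×C(3,0)×3^4 = 81
i=1: (-1)^1×C(3,1)×2^4 = -48
i=2: (-1)^2×C(3,2)×1^4 = 3
i=3: (-1)^3×C(3,3)×0^4 = 0
Total = 36

Number of surjections = 36


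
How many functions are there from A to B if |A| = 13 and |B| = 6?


Each of |A| = 13 inputs maps to any of |B| = 6 outputs.
# functions = |B|^|A| = 6^13
= 13060694016

Number of functions = 13060694016


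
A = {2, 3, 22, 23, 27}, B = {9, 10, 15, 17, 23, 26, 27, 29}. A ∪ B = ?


A ∪ B = all elements in A or B (or both)
A = {2, 3, 22, 23, 27}
B = {9, 10, 15, 17, 23, 26, 27, 29}
A ∪ B = {2, 3, 9, 10, 15, 17, 22, 23, 26, 27, 29}

A ∪ B = {2, 3, 9, 10, 15, 17, 22, 23, 26, 27, 29}


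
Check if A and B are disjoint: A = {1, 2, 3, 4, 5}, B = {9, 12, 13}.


Disjoint means A ∩ B = ∅.
A ∩ B = ∅
A ∩ B = ∅, so A and B are disjoint.

Yes, A and B are disjoint


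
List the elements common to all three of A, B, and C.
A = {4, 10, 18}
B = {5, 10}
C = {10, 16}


A ∩ B = {10}
(A ∩ B) ∩ C = {10}

A ∩ B ∩ C = {10}


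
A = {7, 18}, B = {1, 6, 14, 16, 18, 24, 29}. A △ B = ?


A △ B = (A \ B) ∪ (B \ A) = elements in exactly one of A or B
A \ B = {7}
B \ A = {1, 6, 14, 16, 24, 29}
A △ B = {1, 6, 7, 14, 16, 24, 29}

A △ B = {1, 6, 7, 14, 16, 24, 29}


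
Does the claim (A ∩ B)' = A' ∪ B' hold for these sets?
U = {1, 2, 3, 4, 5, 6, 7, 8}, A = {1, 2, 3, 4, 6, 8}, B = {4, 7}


LHS: A ∩ B = {4}
(A ∩ B)' = U \ (A ∩ B) = {1, 2, 3, 5, 6, 7, 8}
A' = {5, 7}, B' = {1, 2, 3, 5, 6, 8}
Claimed RHS: A' ∪ B' = {1, 2, 3, 5, 6, 7, 8}
Identity is VALID: LHS = RHS = {1, 2, 3, 5, 6, 7, 8} ✓

Identity is valid. (A ∩ B)' = A' ∪ B' = {1, 2, 3, 5, 6, 7, 8}


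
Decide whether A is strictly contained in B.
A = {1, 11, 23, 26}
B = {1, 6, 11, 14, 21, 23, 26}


A ⊂ B requires: A ⊆ B AND A ≠ B.
A ⊆ B? Yes
A = B? No
A ⊂ B: Yes (A is a proper subset of B)

Yes, A ⊂ B


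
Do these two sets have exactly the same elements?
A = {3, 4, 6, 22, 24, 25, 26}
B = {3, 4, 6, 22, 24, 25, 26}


Two sets are equal iff they have exactly the same elements.
A = {3, 4, 6, 22, 24, 25, 26}
B = {3, 4, 6, 22, 24, 25, 26}
Same elements → A = B

Yes, A = B


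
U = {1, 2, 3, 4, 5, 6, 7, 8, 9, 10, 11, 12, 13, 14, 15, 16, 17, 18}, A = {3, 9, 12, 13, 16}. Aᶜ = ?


Aᶜ = U \ A = elements in U but not in A
U = {1, 2, 3, 4, 5, 6, 7, 8, 9, 10, 11, 12, 13, 14, 15, 16, 17, 18}
A = {3, 9, 12, 13, 16}
Aᶜ = {1, 2, 4, 5, 6, 7, 8, 10, 11, 14, 15, 17, 18}

Aᶜ = {1, 2, 4, 5, 6, 7, 8, 10, 11, 14, 15, 17, 18}


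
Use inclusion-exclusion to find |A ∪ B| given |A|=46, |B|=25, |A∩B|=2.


|A ∪ B| = |A| + |B| - |A ∩ B|
= 46 + 25 - 2
= 69

|A ∪ B| = 69


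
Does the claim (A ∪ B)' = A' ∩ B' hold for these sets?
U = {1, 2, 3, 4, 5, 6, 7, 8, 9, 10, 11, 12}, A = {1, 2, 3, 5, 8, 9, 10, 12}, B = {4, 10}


LHS: A ∪ B = {1, 2, 3, 4, 5, 8, 9, 10, 12}
(A ∪ B)' = U \ (A ∪ B) = {6, 7, 11}
A' = {4, 6, 7, 11}, B' = {1, 2, 3, 5, 6, 7, 8, 9, 11, 12}
Claimed RHS: A' ∩ B' = {6, 7, 11}
Identity is VALID: LHS = RHS = {6, 7, 11} ✓

Identity is valid. (A ∪ B)' = A' ∩ B' = {6, 7, 11}


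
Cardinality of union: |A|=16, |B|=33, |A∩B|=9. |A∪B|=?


|A ∪ B| = |A| + |B| - |A ∩ B|
= 16 + 33 - 9
= 40

|A ∪ B| = 40


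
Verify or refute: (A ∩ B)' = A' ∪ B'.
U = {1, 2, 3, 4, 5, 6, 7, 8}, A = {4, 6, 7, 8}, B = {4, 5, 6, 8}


LHS: A ∩ B = {4, 6, 8}
(A ∩ B)' = U \ (A ∩ B) = {1, 2, 3, 5, 7}
A' = {1, 2, 3, 5}, B' = {1, 2, 3, 7}
Claimed RHS: A' ∪ B' = {1, 2, 3, 5, 7}
Identity is VALID: LHS = RHS = {1, 2, 3, 5, 7} ✓

Identity is valid. (A ∩ B)' = A' ∪ B' = {1, 2, 3, 5, 7}


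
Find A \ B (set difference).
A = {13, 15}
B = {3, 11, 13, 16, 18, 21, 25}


A \ B = elements in A but not in B
A = {13, 15}
B = {3, 11, 13, 16, 18, 21, 25}
Remove from A any elements in B
A \ B = {15}

A \ B = {15}


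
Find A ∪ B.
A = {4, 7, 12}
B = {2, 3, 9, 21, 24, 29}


A ∪ B = all elements in A or B (or both)
A = {4, 7, 12}
B = {2, 3, 9, 21, 24, 29}
A ∪ B = {2, 3, 4, 7, 9, 12, 21, 24, 29}

A ∪ B = {2, 3, 4, 7, 9, 12, 21, 24, 29}


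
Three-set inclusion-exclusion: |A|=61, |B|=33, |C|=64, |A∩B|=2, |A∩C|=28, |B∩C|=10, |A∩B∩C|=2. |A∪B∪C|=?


|A∪B∪C| = |A|+|B|+|C| - |A∩B|-|A∩C|-|B∩C| + |A∩B∩C|
= 61+33+64 - 2-28-10 + 2
= 158 - 40 + 2
= 120

|A ∪ B ∪ C| = 120


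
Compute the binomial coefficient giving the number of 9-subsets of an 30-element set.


C(n,k) = n! / (k!(n-k)!)
C(30,9) = 30! / (9!21!)
= 14307150

C(30,9) = 14307150


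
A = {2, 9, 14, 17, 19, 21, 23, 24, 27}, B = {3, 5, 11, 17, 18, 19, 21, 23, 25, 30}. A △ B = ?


A △ B = (A \ B) ∪ (B \ A) = elements in exactly one of A or B
A \ B = {2, 9, 14, 24, 27}
B \ A = {3, 5, 11, 18, 25, 30}
A △ B = {2, 3, 5, 9, 11, 14, 18, 24, 25, 27, 30}

A △ B = {2, 3, 5, 9, 11, 14, 18, 24, 25, 27, 30}


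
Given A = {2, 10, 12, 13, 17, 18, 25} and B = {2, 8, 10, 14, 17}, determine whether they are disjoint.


Disjoint means A ∩ B = ∅.
A ∩ B = {2, 10, 17}
A ∩ B ≠ ∅, so A and B are NOT disjoint.

No, A and B are not disjoint (A ∩ B = {2, 10, 17})


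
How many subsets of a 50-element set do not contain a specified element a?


Subsets of A avoiding a are subsets of A \ {a}, which has 49 elements.
Count = 2^(n-1) = 2^49
= 562949953421312

Number of subsets avoiding a = 562949953421312


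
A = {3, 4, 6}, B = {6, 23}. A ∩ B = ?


A ∩ B = elements in both A and B
A = {3, 4, 6}
B = {6, 23}
A ∩ B = {6}

A ∩ B = {6}


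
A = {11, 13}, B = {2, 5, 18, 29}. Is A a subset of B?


A ⊆ B means every element of A is in B.
Elements in A not in B: {11, 13}
So A ⊄ B.

No, A ⊄ B
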